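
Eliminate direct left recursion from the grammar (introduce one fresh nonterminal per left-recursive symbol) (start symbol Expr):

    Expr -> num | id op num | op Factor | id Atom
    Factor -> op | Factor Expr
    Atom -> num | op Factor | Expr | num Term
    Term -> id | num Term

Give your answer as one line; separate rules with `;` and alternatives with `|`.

Expr -> num | id op num | op Factor | id Atom; Factor -> op Factor1; Atom -> num | op Factor | Expr | num Term; Term -> id | num Term; Factor1 -> Expr Factor1 | eps

Factor is directly left-recursive.
For Factor: α = {Expr}, β = {op}. Rewrite as Factor → β Factor1 and Factor1 → α Factor1 | ε.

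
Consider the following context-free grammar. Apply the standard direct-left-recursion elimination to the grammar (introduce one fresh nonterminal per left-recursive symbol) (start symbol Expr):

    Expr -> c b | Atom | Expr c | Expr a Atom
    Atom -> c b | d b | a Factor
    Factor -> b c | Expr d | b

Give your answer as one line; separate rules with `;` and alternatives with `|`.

Expr -> c b Expr1 | Atom Expr1; Atom -> c b | d b | a Factor; Factor -> b c | Expr d | b; Expr1 -> c Expr1 | a Atom Expr1 | ε

Directly left-recursive nonterminal: Expr.
For Expr: α = {c, a Atom}, β = {c b, Atom}. Rewrite as Expr → β Expr1 and Expr1 → α Expr1 | ε.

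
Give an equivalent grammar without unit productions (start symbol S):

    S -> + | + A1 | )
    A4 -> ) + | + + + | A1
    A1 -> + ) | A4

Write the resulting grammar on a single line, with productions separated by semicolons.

Unit pairs: A1 ⇒* {A4}; A4 ⇒* {A1}.
For every A with A ⇒* B via unit rules, add B's non-unit alternatives to A; then delete every rule of the form X → Y.

S -> + | + A1 | ); A4 -> ) + | + + + | + ); A1 -> ) + | + + + | + )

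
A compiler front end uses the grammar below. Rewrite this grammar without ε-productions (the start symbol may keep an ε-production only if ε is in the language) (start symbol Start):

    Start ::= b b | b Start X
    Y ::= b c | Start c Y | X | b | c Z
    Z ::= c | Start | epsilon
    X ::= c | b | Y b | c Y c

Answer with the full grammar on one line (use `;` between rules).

Start ::= b b | b Start X; Y ::= b c | Start c Y | X | b | c Z | c; Z ::= c | Start; X ::= c | b | Y b | c Y c

Nullable nonterminals: {Z}.
ε ∉ L(G), so no ε-production is kept.
Add the nullable-subset variants: Y → c Z gives c Z | c.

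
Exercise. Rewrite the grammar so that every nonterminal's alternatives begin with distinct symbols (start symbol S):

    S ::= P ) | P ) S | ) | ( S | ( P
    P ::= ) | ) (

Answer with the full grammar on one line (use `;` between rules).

S has alternatives sharing prefix 'P )': factor to S → P ) S' with S' → ε | S.
S has alternatives sharing prefix '(': factor to S → ( S'' with S'' → S | P.
P has alternatives sharing prefix ')': factor to P → ) P' with P' → ε | (.

S ::= ) | P ) S' | ( S''; P ::= ) P'; S' ::= ε | S; S'' ::= S | P; P' ::= ε | (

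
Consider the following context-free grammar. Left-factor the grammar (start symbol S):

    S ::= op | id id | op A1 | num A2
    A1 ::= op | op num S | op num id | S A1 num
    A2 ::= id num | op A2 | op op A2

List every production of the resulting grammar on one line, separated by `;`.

S ::= id id | num A2 | op S'; A1 ::= S A1 num | op A1'; A2 ::= id num | op A2'; S' ::= ε | A1; A1' ::= ε | num A1''; A2' ::= A2 | op A2; A1'' ::= S | id

S has alternatives sharing prefix 'op': factor to S → op S' with S' → ε | A1.
A1 has alternatives sharing prefix 'op': factor to A1 → op A1' with A1' → ε | num S | num id.
A2 has alternatives sharing prefix 'op': factor to A2 → op A2' with A2' → A2 | op A2.
A1' has alternatives sharing prefix 'num': factor to A1' → num A1'' with A1'' → S | id.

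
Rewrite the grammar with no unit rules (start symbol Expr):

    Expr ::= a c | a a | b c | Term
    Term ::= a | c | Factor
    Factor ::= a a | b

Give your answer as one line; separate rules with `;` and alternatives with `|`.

Unit pairs: Expr ⇒* {Factor, Term}; Term ⇒* {Factor}.
For every A with A ⇒* B via unit rules, add B's non-unit alternatives to A; then delete every rule of the form X → Y.

Expr ::= a | c | a a | b | a c | b c; Term ::= a | c | a a | b; Factor ::= a a | b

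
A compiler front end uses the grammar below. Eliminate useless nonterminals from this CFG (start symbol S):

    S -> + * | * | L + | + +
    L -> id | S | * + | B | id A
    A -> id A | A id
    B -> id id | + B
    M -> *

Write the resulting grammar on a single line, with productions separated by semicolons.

Generating nonterminals: {B, L, M, S}.
Reachable from S after that: {B, L, S}.
Removed useless symbols: {A, M} and every production mentioning them.

S -> + * | * | L + | + +; L -> id | S | * + | B; B -> id id | + B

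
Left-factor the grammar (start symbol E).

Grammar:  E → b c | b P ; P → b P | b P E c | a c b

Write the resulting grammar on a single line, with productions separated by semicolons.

E has alternatives sharing prefix 'b': factor to E → b E' with E' → c | P.
P has alternatives sharing prefix 'b P': factor to P → b P P' with P' → ε | E c.

E → b E'; P → a c b | b P P'; E' → c | P; P' → ε | E c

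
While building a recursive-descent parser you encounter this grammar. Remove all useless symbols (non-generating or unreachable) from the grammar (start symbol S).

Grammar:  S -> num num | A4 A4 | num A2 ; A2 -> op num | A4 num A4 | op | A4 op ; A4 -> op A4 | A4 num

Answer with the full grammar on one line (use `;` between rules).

Generating nonterminals: {A2, S}.
Reachable from S after that: {A2, S}.
Removed useless symbols: {A4} and every production mentioning them.

S -> num num | num A2; A2 -> op num | op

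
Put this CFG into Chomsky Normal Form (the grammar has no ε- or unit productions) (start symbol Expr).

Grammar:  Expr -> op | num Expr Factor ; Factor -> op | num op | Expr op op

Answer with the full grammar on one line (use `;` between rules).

Introduce a nonterminal for each terminal appearing in a rule of length ≥ 2: X1 → num, X2 → op.
Binarize each right-hand side of length ≥ 3 by chaining fresh nonterminals (Y1, Y2, …): affected rules were Expr → X1 Expr Factor; Factor → Expr X2 X2.

Expr -> op | X1 Y1; Factor -> op | X1 X2 | Expr Y2; X1 -> num; X2 -> op; Y1 -> Expr Factor; Y2 -> X2 X2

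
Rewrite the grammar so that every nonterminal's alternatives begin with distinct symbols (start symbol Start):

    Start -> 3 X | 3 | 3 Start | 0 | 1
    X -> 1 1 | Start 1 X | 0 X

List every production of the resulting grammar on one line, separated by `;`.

Start -> 0 | 1 | 3 Start1; X -> 1 1 | Start 1 X | 0 X; Start1 -> X | ε | Start

Start has alternatives sharing prefix '3': factor to Start → 3 Start1 with Start1 → X | ε | Start.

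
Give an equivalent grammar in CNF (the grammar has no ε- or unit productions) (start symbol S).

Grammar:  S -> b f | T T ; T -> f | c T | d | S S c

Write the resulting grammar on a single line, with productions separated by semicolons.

Introduce a nonterminal for each terminal appearing in a rule of length ≥ 2: X1 → b, X2 → f, X3 → c.
Binarize each right-hand side of length ≥ 3 by chaining fresh nonterminals (Y1, Y2, …): affected rules were T → S S X3.

S -> X1 X2 | T T; T -> f | X3 T | d | S Y1; X1 -> b; X2 -> f; X3 -> c; Y1 -> S X3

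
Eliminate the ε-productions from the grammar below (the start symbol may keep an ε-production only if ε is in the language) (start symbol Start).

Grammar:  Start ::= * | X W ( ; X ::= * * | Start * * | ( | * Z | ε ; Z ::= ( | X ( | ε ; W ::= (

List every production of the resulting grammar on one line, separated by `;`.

Start ::= * | X W ( | W (; X ::= * * | Start * * | ( | * Z | *; Z ::= ( | X (; W ::= (

The nullable symbols are {X, Z}.
ε ∉ L(G), so no ε-production is kept.
For each production, add variants omitting each subset of nullable occurrences: Start → X W ( gives X W ( | W (. X → * Z gives * Z | *.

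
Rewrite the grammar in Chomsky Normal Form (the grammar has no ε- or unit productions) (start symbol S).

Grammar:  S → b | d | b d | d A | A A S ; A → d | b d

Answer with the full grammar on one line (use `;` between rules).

S → b | d | X1 X2 | X2 A | A Y1; A → d | X1 X2; X1 → b; X2 → d; Y1 → A S

Introduce a nonterminal for each terminal appearing in a rule of length ≥ 2: X1 → b, X2 → d.
Binarize each right-hand side of length ≥ 3 by chaining fresh nonterminals (Y1, Y2, …): affected rules were S → A A S.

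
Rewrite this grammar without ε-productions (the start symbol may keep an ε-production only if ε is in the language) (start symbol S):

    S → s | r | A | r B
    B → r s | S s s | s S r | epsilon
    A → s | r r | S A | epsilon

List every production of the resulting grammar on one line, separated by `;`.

S → s | r | A | r B | ε; B → r s | S s s | s s | s S r | s r; A → s | r r | S A | S

The nullable symbols are {A, B, S}.
ε ∈ L(G) since S is nullable, so keep S → ε.
Expand every rule over subsets of its nullable positions: B → S s s gives S s s | s s. B → s S r gives s S r | s r. A → S A gives S A | S.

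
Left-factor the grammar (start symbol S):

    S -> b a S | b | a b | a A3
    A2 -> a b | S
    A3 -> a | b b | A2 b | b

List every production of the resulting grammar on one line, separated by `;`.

S has alternatives sharing prefix 'b': factor to S → b S' with S' → a S | ε.
S has alternatives sharing prefix 'a': factor to S → a S'' with S'' → b | A3.
A3 has alternatives sharing prefix 'b': factor to A3 → b A3' with A3' → b | ε.

S -> b S' | a S''; A2 -> a b | S; A3 -> a | A2 b | b A3'; S' -> a S | ε; S'' -> b | A3; A3' -> b | ε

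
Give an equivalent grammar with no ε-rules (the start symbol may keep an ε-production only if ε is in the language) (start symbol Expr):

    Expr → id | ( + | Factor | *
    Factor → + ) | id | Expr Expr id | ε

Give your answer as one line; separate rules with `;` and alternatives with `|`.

Expr → id | ( + | Factor | * | ε; Factor → + ) | id | Expr Expr id | Expr id

Nullable nonterminals: {Expr, Factor}.
ε ∈ L(G) since Expr is nullable, so keep Expr → ε.
Expand every rule over subsets of its nullable positions: Factor → Expr Expr id gives Expr Expr id | Expr id.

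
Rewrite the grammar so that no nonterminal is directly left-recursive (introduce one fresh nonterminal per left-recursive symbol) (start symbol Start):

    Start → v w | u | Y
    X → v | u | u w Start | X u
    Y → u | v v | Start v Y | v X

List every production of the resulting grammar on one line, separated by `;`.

Start → v w | u | Y; X → v X1 | u X1 | u w Start X1; Y → u | v v | Start v Y | v X; X1 → u X1 | eps

X is directly left-recursive.
For X: α = {u}, β = {v, u, u w Start}. Rewrite as X → β X1 and X1 → α X1 | ε.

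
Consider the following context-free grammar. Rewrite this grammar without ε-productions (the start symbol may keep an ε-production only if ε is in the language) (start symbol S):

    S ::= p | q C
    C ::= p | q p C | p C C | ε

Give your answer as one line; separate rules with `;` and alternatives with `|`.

S ::= p | q C | q; C ::= p | q p C | q p | p C C | p C

Nullable nonterminals: {C}.
ε ∉ L(G), so no ε-production is kept.
For each production, add variants omitting each subset of nullable occurrences: S → q C gives q C | q. C → q p C gives q p C | q p. C → p C C gives p C C | p C.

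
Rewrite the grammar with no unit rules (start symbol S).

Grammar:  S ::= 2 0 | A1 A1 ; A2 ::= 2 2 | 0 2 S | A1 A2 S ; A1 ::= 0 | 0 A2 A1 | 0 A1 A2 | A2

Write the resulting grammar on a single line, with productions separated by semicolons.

S ::= 2 0 | A1 A1; A2 ::= 2 2 | 0 2 S | A1 A2 S; A1 ::= 2 2 | 0 2 S | A1 A2 S | 0 | 0 A2 A1 | 0 A1 A2

Unit pairs: A1 ⇒* {A2}.
Replace each nonterminal's rules with the union of the non-unit rules of every nonterminal it unit-derives.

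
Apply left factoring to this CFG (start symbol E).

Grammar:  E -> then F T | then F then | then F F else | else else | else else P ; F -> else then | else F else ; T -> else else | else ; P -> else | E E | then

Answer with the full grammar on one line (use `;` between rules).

E -> then F E' | else else E''; F -> else F'; T -> else T'; P -> else | E E | then; E' -> T | then | F else; E'' -> ε | P; F' -> then | F else; T' -> else | ε

E has alternatives sharing prefix 'then F': factor to E → then F E' with E' → T | then | F else.
E has alternatives sharing prefix 'else else': factor to E → else else E'' with E'' → ε | P.
F has alternatives sharing prefix 'else': factor to F → else F' with F' → then | F else.
T has alternatives sharing prefix 'else': factor to T → else T' with T' → else | ε.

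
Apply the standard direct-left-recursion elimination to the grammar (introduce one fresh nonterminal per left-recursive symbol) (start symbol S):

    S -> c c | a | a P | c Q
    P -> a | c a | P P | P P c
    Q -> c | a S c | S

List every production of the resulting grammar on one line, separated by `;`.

Directly left-recursive nonterminal: P.
For P: α = {P, P c}, β = {a, c a}. Rewrite as P → β P' and P' → α P' | ε.

S -> c c | a | a P | c Q; P -> a P' | c a P'; Q -> c | a S c | S; P' -> P P' | P c P' | ε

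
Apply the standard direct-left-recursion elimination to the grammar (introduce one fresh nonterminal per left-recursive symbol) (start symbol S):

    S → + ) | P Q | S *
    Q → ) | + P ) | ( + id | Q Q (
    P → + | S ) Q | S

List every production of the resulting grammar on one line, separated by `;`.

Directly left-recursive nonterminals: S, Q.
For S: α = {*}, β = {+ ), P Q}. Rewrite as S → β S' and S' → α S' | ε.
For Q: α = {Q (}, β = {), + P ), ( + id}. Rewrite as Q → β Q' and Q' → α Q' | ε.

S → + ) S' | P Q S'; Q → ) Q' | + P ) Q' | ( + id Q'; P → + | S ) Q | S; S' → * S' | ε; Q' → Q ( Q' | ε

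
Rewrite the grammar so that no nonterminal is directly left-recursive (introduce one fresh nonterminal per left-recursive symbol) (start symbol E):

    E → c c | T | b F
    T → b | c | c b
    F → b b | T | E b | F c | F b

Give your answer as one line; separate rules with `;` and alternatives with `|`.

Left recursion appears on F.
For F: α = {c, b}, β = {b b, T, E b}. Rewrite as F → β F' and F' → α F' | ε.

E → c c | T | b F; T → b | c | c b; F → b b F' | T F' | E b F'; F' → c F' | b F' | epsilon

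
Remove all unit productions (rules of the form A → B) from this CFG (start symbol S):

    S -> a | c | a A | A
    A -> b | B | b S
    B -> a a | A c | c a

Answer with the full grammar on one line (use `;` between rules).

S -> a a | A c | c a | a | c | a A | b | b S; A -> a a | A c | c a | b | b S; B -> a a | A c | c a

Unit pairs: A ⇒* {B}; S ⇒* {A, B}.
For every A with A ⇒* B via unit rules, add B's non-unit alternatives to A; then delete every rule of the form X → Y.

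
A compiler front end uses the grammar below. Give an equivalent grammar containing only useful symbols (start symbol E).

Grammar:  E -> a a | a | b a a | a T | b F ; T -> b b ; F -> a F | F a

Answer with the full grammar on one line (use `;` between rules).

Generating nonterminals: {E, T}.
Reachable from E after that: {E, T}.
Removed useless symbols: {F} and every production mentioning them.

E -> a a | a | b a a | a T; T -> b b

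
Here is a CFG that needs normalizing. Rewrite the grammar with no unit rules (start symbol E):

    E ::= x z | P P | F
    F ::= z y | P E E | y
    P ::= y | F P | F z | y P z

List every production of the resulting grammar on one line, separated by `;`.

E ::= x z | P P | z y | P E E | y; F ::= z y | P E E | y; P ::= y | F P | F z | y P z

Unit pairs: E ⇒* {F}.
For each unit pair (A, B), copy every non-unit production of B to A, then drop all unit productions.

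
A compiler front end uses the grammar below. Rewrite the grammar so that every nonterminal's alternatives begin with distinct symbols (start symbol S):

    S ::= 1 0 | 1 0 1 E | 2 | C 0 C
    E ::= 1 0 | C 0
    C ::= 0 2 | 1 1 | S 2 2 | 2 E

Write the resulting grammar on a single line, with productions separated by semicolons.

S ::= 2 | C 0 C | 1 0 S'; E ::= 1 0 | C 0; C ::= 0 2 | 1 1 | S 2 2 | 2 E; S' ::= ε | 1 E

S has alternatives sharing prefix '1 0': factor to S → 1 0 S' with S' → ε | 1 E.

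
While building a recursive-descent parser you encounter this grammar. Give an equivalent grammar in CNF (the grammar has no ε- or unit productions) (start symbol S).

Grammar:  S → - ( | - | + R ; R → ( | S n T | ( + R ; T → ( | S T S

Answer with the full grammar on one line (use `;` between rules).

S → X1 X2 | - | X3 R; R → ( | S Y1 | X2 Y2; T → ( | S Y3; X1 → -; X2 → (; X3 → +; X4 → n; Y1 → X4 T; Y2 → X3 R; Y3 → T S

Introduce a nonterminal for each terminal appearing in a rule of length ≥ 2: X1 → -, X2 → (, X3 → +, X4 → n.
Binarize each right-hand side of length ≥ 3 by chaining fresh nonterminals (Y1, Y2, …): affected rules were R → S X4 T; R → X2 X3 R; T → S T S.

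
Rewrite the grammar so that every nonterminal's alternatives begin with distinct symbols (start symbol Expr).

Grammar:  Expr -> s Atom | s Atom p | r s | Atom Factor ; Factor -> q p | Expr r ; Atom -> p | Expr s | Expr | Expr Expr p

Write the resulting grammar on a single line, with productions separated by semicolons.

Expr has alternatives sharing prefix 's Atom': factor to Expr → s Atom Expr1 with Expr1 → ε | p.
Atom has alternatives sharing prefix 'Expr': factor to Atom → Expr Atom1 with Atom1 → s | ε | Expr p.

Expr -> r s | Atom Factor | s Atom Expr1; Factor -> q p | Expr r; Atom -> p | Expr Atom1; Expr1 -> ε | p; Atom1 -> s | ε | Expr p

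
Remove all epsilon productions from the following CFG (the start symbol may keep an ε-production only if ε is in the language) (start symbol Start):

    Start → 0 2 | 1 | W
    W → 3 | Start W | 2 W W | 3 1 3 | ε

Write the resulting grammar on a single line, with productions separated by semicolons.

The nullable symbols are {Start, W}.
ε ∈ L(G) since Start is nullable, so keep Start → ε.
Add the nullable-subset variants: W → Start W gives Start W | Start. W → 2 W W gives 2 W W | 2 W | 2.

Start → 0 2 | 1 | W | ε; W → 3 | Start W | Start | 2 W W | 2 W | 2 | 3 1 3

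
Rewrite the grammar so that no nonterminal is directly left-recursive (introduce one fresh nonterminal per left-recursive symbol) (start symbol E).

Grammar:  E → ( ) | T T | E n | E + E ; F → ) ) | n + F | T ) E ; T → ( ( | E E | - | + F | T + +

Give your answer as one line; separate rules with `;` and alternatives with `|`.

E → ( ) E' | T T E'; F → ) ) | n + F | T ) E; T → ( ( T' | E E T' | - T' | + F T'; E' → n E' | + E E' | ε; T' → + + T' | ε

Directly left-recursive nonterminals: E, T.
For E: α = {n, + E}, β = {( ), T T}. Rewrite as E → β E' and E' → α E' | ε.
For T: α = {+ +}, β = {( (, E E, -, + F}. Rewrite as T → β T' and T' → α T' | ε.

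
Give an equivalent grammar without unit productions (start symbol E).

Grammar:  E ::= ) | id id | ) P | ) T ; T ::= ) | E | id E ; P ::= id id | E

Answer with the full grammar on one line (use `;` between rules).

E ::= ) | id id | ) P | ) T; T ::= ) | id id | ) P | ) T | id E; P ::= ) | id id | ) P | ) T

Unit pairs: P ⇒* {E}; T ⇒* {E}.
For every A with A ⇒* B via unit rules, add B's non-unit alternatives to A; then delete every rule of the form X → Y.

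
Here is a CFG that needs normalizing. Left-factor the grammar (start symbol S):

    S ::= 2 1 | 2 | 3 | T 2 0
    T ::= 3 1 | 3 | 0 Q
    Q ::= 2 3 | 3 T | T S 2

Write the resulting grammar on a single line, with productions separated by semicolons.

S has alternatives sharing prefix '2': factor to S → 2 S' with S' → 1 | ε.
T has alternatives sharing prefix '3': factor to T → 3 T' with T' → 1 | ε.

S ::= 3 | T 2 0 | 2 S'; T ::= 0 Q | 3 T'; Q ::= 2 3 | 3 T | T S 2; S' ::= 1 | ε; T' ::= 1 | ε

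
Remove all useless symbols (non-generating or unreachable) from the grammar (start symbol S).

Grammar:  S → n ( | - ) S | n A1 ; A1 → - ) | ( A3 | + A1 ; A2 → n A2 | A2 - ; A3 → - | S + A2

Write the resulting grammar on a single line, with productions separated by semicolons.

S → n ( | - ) S | n A1; A1 → - ) | ( A3 | + A1; A3 → -

Generating nonterminals: {A1, A3, S}.
Reachable from S after that: {A1, A3, S}.
Removed useless symbols: {A2} and every production mentioning them.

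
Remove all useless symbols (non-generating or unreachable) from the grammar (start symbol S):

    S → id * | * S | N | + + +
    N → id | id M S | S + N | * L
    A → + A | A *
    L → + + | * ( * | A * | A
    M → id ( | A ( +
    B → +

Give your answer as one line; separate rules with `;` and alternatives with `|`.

Generating nonterminals: {B, L, M, N, S}.
Reachable from S after that: {L, M, N, S}.
Removed useless symbols: {A, B} and every production mentioning them.

S → id * | * S | N | + + +; N → id | id M S | S + N | * L; L → + + | * ( *; M → id (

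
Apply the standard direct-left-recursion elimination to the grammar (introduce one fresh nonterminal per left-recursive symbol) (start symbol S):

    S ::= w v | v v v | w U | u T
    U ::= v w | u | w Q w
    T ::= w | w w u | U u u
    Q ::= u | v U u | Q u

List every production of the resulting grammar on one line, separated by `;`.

S ::= w v | v v v | w U | u T; U ::= v w | u | w Q w; T ::= w | w w u | U u u; Q ::= u Q' | v U u Q'; Q' ::= u Q' | ε

Left recursion appears on Q.
For Q: α = {u}, β = {u, v U u}. Rewrite as Q → β Q' and Q' → α Q' | ε.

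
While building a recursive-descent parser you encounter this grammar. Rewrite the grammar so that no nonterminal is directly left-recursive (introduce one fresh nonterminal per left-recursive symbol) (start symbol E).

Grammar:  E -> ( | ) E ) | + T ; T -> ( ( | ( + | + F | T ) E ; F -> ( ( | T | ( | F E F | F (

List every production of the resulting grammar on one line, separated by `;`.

E -> ( | ) E ) | + T; T -> ( ( T' | ( + T' | + F T'; F -> ( ( F' | T F' | ( F'; T' -> ) E T' | epsilon; F' -> E F F' | ( F' | epsilon

Left recursion appears on T, F.
For T: α = {) E}, β = {( (, ( +, + F}. Rewrite as T → β T' and T' → α T' | ε.
For F: α = {E F, (}, β = {( (, T, (}. Rewrite as F → β F' and F' → α F' | ε.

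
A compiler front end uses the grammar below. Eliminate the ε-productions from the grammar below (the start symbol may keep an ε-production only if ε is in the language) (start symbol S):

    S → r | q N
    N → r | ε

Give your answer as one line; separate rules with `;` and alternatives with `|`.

Nullable nonterminals: {N}.
ε ∉ L(G), so no ε-production is kept.
Expand every rule over subsets of its nullable positions: S → q N gives q N | q.

S → r | q N | q; N → r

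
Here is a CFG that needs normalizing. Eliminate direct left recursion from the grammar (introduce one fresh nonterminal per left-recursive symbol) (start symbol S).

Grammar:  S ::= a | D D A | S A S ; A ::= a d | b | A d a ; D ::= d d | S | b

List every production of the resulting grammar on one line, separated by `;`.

Directly left-recursive nonterminals: S, A.
For S: α = {A S}, β = {a, D D A}. Rewrite as S → β S' and S' → α S' | ε.
For A: α = {d a}, β = {a d, b}. Rewrite as A → β A' and A' → α A' | ε.

S ::= a S' | D D A S'; A ::= a d A' | b A'; D ::= d d | S | b; S' ::= A S S' | ε; A' ::= d a A' | ε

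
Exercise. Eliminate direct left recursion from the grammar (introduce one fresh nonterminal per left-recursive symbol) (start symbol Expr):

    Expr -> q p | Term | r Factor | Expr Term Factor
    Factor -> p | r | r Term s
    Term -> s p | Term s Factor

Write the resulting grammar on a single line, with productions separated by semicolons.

Left recursion appears on Expr, Term.
For Expr: α = {Term Factor}, β = {q p, Term, r Factor}. Rewrite as Expr → β Expr1 and Expr1 → α Expr1 | ε.
For Term: α = {s Factor}, β = {s p}. Rewrite as Term → β Term1 and Term1 → α Term1 | ε.

Expr -> q p Expr1 | Term Expr1 | r Factor Expr1; Factor -> p | r | r Term s; Term -> s p Term1; Expr1 -> Term Factor Expr1 | ε; Term1 -> s Factor Term1 | ε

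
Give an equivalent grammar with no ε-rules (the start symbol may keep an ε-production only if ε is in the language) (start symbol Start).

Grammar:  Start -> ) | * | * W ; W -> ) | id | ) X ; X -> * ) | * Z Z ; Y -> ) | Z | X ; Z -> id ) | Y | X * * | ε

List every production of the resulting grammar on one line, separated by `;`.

Start -> ) | * | * W; W -> ) | id | ) X; X -> * ) | * Z Z | * Z | *; Y -> ) | Z | X; Z -> id ) | Y | X * *

Nullable nonterminals: {Y, Z}.
ε ∉ L(G), so no ε-production is kept.
Add the nullable-subset variants: X → * Z Z gives * Z Z | * Z | *.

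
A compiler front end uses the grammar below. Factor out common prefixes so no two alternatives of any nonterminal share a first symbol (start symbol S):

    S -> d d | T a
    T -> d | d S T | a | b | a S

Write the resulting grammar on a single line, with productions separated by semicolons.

S -> d d | T a; T -> b | d T' | a T''; T' -> eps | S T; T'' -> eps | S

T has alternatives sharing prefix 'd': factor to T → d T' with T' → ε | S T.
T has alternatives sharing prefix 'a': factor to T → a T'' with T'' → ε | S.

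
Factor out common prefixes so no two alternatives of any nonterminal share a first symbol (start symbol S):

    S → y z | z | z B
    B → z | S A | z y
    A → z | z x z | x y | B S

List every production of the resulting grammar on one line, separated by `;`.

S has alternatives sharing prefix 'z': factor to S → z S' with S' → ε | B.
B has alternatives sharing prefix 'z': factor to B → z B' with B' → ε | y.
A has alternatives sharing prefix 'z': factor to A → z A' with A' → ε | x z.

S → y z | z S'; B → S A | z B'; A → x y | B S | z A'; S' → ε | B; B' → ε | y; A' → ε | x z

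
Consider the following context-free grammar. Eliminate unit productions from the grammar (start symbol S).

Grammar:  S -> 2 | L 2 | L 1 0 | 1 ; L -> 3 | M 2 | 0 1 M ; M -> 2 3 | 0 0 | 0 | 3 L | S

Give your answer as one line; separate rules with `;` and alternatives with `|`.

S -> 2 | L 2 | L 1 0 | 1; L -> 3 | M 2 | 0 1 M; M -> 2 | L 2 | L 1 0 | 1 | 2 3 | 0 0 | 0 | 3 L

Unit pairs: M ⇒* {S}.
For each unit pair (A, B), copy every non-unit production of B to A, then drop all unit productions.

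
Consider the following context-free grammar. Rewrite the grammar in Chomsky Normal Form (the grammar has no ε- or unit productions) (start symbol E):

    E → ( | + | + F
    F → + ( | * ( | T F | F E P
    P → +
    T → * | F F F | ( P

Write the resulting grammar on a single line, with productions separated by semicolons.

Introduce a nonterminal for each terminal appearing in a rule of length ≥ 2: X1 → +, X2 → (, X3 → *.
Binarize each right-hand side of length ≥ 3 by chaining fresh nonterminals (Y1, Y2, …): affected rules were F → F E P; T → F F F.

E → ( | + | X1 F; F → X1 X2 | X3 X2 | T F | F Y1; P → +; T → * | F Y2 | X2 P; X1 → +; X2 → (; X3 → *; Y1 → E P; Y2 → F F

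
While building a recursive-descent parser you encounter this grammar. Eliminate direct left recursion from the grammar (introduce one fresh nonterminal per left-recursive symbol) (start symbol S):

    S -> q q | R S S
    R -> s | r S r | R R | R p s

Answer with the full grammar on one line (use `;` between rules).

S -> q q | R S S; R -> s R' | r S r R'; R' -> R R' | p s R' | eps

Directly left-recursive nonterminal: R.
For R: α = {R, p s}, β = {s, r S r}. Rewrite as R → β R' and R' → α R' | ε.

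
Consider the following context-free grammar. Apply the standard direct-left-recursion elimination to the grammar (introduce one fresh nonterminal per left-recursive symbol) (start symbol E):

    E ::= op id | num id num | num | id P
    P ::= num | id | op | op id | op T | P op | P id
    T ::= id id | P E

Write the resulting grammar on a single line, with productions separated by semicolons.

Directly left-recursive nonterminal: P.
For P: α = {op, id}, β = {num, id, op, op id, op T}. Rewrite as P → β P' and P' → α P' | ε.

E ::= op id | num id num | num | id P; P ::= num P' | id P' | op P' | op id P' | op T P'; T ::= id id | P E; P' ::= op P' | id P' | eps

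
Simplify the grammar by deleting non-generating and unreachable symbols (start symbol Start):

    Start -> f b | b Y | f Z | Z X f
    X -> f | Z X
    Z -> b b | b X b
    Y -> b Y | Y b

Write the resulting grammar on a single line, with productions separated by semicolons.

Generating nonterminals: {Start, X, Z}.
Reachable from Start after that: {Start, X, Z}.
Removed useless symbols: {Y} and every production mentioning them.

Start -> f b | f Z | Z X f; X -> f | Z X; Z -> b b | b X b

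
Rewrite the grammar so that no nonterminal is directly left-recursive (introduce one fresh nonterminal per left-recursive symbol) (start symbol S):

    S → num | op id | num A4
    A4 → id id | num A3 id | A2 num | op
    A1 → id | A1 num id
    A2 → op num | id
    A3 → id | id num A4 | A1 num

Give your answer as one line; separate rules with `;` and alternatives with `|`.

A1 is directly left-recursive.
For A1: α = {num id}, β = {id}. Rewrite as A1 → β A1' and A1' → α A1' | ε.

S → num | op id | num A4; A4 → id id | num A3 id | A2 num | op; A1 → id A1'; A2 → op num | id; A3 → id | id num A4 | A1 num; A1' → num id A1' | ε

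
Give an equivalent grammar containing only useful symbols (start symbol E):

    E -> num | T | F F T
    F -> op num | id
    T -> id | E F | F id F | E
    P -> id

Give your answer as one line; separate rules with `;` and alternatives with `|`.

E -> num | T | F F T; F -> op num | id; T -> id | E F | F id F | E

Generating nonterminals: {E, F, P, T}.
Reachable from E after that: {E, F, T}.
Removed useless symbols: {P} and every production mentioning them.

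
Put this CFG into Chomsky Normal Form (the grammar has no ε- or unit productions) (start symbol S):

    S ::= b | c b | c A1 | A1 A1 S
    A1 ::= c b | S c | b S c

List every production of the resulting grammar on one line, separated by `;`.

S ::= b | X1 X2 | X1 A1 | A1 Y1; A1 ::= X1 X2 | S X1 | X2 Y2; X1 ::= c; X2 ::= b; Y1 ::= A1 S; Y2 ::= S X1

Introduce a nonterminal for each terminal appearing in a rule of length ≥ 2: X1 → c, X2 → b.
Binarize each right-hand side of length ≥ 3 by chaining fresh nonterminals (Y1, Y2, …): affected rules were S → A1 A1 S; A1 → X2 S X1.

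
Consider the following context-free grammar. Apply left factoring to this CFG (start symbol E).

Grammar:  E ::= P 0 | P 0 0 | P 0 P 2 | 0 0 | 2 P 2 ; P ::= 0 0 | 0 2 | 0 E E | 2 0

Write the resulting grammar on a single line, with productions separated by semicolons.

E ::= 0 0 | 2 P 2 | P 0 E'; P ::= 2 0 | 0 P'; E' ::= ε | 0 | P 2; P' ::= 0 | 2 | E E

E has alternatives sharing prefix 'P 0': factor to E → P 0 E' with E' → ε | 0 | P 2.
P has alternatives sharing prefix '0': factor to P → 0 P' with P' → 0 | 2 | E E.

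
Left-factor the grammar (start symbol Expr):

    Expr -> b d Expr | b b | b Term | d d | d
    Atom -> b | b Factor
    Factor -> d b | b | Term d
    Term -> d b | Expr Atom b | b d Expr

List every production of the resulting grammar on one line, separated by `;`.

Expr has alternatives sharing prefix 'b': factor to Expr → b Expr1 with Expr1 → d Expr | b | Term.
Expr has alternatives sharing prefix 'd': factor to Expr → d Expr2 with Expr2 → d | ε.
Atom has alternatives sharing prefix 'b': factor to Atom → b Atom1 with Atom1 → ε | Factor.

Expr -> b Expr1 | d Expr2; Atom -> b Atom1; Factor -> d b | b | Term d; Term -> d b | Expr Atom b | b d Expr; Expr1 -> d Expr | b | Term; Expr2 -> d | ε; Atom1 -> ε | Factor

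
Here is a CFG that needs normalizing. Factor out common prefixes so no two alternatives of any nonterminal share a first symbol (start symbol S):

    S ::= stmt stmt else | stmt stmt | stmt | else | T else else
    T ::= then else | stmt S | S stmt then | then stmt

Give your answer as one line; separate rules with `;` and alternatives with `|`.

S ::= else | T else else | stmt S'; T ::= stmt S | S stmt then | then T'; S' ::= ε | stmt S''; T' ::= else | stmt; S'' ::= else | ε

S has alternatives sharing prefix 'stmt': factor to S → stmt S' with S' → stmt else | stmt | ε.
T has alternatives sharing prefix 'then': factor to T → then T' with T' → else | stmt.
S' has alternatives sharing prefix 'stmt': factor to S' → stmt S'' with S'' → else | ε.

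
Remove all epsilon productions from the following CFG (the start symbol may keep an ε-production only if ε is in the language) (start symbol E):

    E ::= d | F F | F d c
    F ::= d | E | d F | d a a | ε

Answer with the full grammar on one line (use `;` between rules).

E ::= d | F F | F | F d c | d c | ε; F ::= d | E | d F | d a a

The nullable symbols are {E, F}.
ε ∈ L(G) since E is nullable, so keep E → ε.
Add the nullable-subset variants: E → F F gives F F | F. E → F d c gives F d c | d c.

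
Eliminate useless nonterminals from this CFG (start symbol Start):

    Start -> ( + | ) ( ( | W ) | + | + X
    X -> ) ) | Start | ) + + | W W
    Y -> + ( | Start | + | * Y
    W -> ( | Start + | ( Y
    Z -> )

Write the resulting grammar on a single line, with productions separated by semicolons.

Generating nonterminals: {Start, W, X, Y, Z}.
Reachable from Start after that: {Start, W, X, Y}.
Removed useless symbols: {Z} and every production mentioning them.

Start -> ( + | ) ( ( | W ) | + | + X; X -> ) ) | Start | ) + + | W W; Y -> + ( | Start | + | * Y; W -> ( | Start + | ( Y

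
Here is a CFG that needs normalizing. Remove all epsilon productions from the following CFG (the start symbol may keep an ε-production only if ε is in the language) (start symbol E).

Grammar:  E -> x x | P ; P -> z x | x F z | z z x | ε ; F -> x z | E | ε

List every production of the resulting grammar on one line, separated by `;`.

Nullable nonterminals: {E, F, P}.
ε ∈ L(G) since E is nullable, so keep E → ε.
Add the nullable-subset variants: P → x F z gives x F z | x z.

E -> x x | P | ε; P -> z x | x F z | x z | z z x; F -> x z | E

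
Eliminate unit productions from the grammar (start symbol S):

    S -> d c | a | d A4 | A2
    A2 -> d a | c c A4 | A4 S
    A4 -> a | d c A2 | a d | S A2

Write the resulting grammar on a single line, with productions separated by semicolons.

S -> d a | c c A4 | A4 S | d c | a | d A4; A2 -> d a | c c A4 | A4 S; A4 -> a | d c A2 | a d | S A2

Unit pairs: S ⇒* {A2}.
Replace each nonterminal's rules with the union of the non-unit rules of every nonterminal it unit-derives.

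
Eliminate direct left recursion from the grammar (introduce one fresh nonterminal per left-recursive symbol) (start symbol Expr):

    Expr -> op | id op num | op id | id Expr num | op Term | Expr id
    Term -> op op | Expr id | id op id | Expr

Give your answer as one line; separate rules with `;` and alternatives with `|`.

Expr -> op Expr1 | id op num Expr1 | op id Expr1 | id Expr num Expr1 | op Term Expr1; Term -> op op | Expr id | id op id | Expr; Expr1 -> id Expr1 | ε

Expr is directly left-recursive.
For Expr: α = {id}, β = {op, id op num, op id, id Expr num, op Term}. Rewrite as Expr → β Expr1 and Expr1 → α Expr1 | ε.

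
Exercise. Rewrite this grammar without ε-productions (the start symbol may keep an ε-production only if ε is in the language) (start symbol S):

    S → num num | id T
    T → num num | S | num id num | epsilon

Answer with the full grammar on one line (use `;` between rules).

S → num num | id T | id; T → num num | S | num id num

Nullable set = {T}.
ε ∉ L(G), so no ε-production is kept.
Add the nullable-subset variants: S → id T gives id T | id.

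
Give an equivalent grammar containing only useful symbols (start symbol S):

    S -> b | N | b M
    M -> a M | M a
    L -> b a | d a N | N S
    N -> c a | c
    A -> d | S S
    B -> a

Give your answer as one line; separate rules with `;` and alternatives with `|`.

S -> b | N; N -> c a | c

Generating nonterminals: {A, B, L, N, S}.
Reachable from S after that: {N, S}.
Removed useless symbols: {A, B, L, M} and every production mentioning them.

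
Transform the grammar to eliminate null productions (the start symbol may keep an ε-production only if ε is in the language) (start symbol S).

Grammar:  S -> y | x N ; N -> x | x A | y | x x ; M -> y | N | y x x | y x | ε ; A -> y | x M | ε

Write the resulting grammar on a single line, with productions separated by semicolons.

S -> y | x N; N -> x | x A | y | x x; M -> y | N | y x x | y x; A -> y | x M | x

Nullable nonterminals: {A, M}.
ε ∉ L(G), so no ε-production is kept.
For each production, add variants omitting each subset of nullable occurrences: A → x M gives x M | x.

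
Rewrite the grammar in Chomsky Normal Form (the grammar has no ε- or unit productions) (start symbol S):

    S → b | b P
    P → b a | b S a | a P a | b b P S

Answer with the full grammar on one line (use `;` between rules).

Introduce a nonterminal for each terminal appearing in a rule of length ≥ 2: X1 → b, X2 → a.
Binarize each right-hand side of length ≥ 3 by chaining fresh nonterminals (Y1, Y2, …): affected rules were P → X1 S X2; P → X2 P X2; P → X1 X1 P S.

S → b | X1 P; P → X1 X2 | X1 Y1 | X2 Y2 | X1 Y3; X1 → b; X2 → a; Y1 → S X2; Y2 → P X2; Y3 → X1 Y4; Y4 → P S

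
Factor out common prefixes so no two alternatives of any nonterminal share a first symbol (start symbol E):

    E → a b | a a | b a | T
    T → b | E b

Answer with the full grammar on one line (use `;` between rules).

E has alternatives sharing prefix 'a': factor to E → a E' with E' → b | a.

E → b a | T | a E'; T → b | E b; E' → b | a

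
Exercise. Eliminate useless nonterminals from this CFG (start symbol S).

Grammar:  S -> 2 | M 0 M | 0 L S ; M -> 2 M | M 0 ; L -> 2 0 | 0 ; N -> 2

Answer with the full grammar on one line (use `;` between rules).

Generating nonterminals: {L, N, S}.
Reachable from S after that: {L, S}.
Removed useless symbols: {M, N} and every production mentioning them.

S -> 2 | 0 L S; L -> 2 0 | 0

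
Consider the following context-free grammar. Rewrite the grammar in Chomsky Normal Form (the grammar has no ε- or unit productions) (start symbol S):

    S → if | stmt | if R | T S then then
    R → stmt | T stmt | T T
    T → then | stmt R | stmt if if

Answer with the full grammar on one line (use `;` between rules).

Introduce a nonterminal for each terminal appearing in a rule of length ≥ 2: X1 → if, X2 → then, X3 → stmt.
Binarize each right-hand side of length ≥ 3 by chaining fresh nonterminals (Y1, Y2, …): affected rules were S → T S X2 X2; T → X3 X1 X1.

S → if | stmt | X1 R | T Y1; R → stmt | T X3 | T T; T → then | X3 R | X3 Y3; X1 → if; X2 → then; X3 → stmt; Y1 → S Y2; Y2 → X2 X2; Y3 → X1 X1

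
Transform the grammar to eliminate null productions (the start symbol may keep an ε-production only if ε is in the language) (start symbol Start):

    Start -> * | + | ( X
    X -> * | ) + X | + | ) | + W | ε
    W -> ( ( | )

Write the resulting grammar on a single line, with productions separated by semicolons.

The nullable symbols are {X}.
ε ∉ L(G), so no ε-production is kept.
Add the nullable-subset variants: Start → ( X gives ( X | (. X → ) + X gives ) + X | ) +.

Start -> * | + | ( X | (; X -> * | ) + X | ) + | + | ) | + W; W -> ( ( | )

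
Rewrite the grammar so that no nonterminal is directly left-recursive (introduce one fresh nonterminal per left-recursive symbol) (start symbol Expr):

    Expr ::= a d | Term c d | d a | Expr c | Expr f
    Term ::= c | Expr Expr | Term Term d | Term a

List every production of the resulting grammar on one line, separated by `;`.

Expr ::= a d Expr1 | Term c d Expr1 | d a Expr1; Term ::= c Term1 | Expr Expr Term1; Expr1 ::= c Expr1 | f Expr1 | ε; Term1 ::= Term d Term1 | a Term1 | ε

Expr, Term are directly left-recursive.
For Expr: α = {c, f}, β = {a d, Term c d, d a}. Rewrite as Expr → β Expr1 and Expr1 → α Expr1 | ε.
For Term: α = {Term d, a}, β = {c, Expr Expr}. Rewrite as Term → β Term1 and Term1 → α Term1 | ε.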